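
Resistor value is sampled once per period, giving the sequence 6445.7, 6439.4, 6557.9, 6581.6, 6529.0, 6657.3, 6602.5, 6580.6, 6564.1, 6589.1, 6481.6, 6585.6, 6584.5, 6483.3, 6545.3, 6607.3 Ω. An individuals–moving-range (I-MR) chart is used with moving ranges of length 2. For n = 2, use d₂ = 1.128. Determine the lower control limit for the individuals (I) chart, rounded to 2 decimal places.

6395.19

X̄ = (6445.7 + 6439.4 + 6557.9 + 6581.6 + 6529.0 + 6657.3 + 6602.5 + 6580.6 + 6564.1 + 6589.1 + 6481.6 + 6585.6 + 6584.5 + 6483.3 + 6545.3 + 6607.3) / 16 = 6552.1750
Moving ranges: 6.3, 118.5, 23.7, 52.6, 128.3, 54.8, 21.9, 16.5, 25.0, 107.5, 104.0, 1.1, 101.2, 62.0, 62.0; M̄R̄ = 885.4000 / 15 = 59.0267
LCL = X̄ − 3·M̄R̄/d₂ = 6552.1750 − 3 × 59.0267 / 1.128 = 6395.1892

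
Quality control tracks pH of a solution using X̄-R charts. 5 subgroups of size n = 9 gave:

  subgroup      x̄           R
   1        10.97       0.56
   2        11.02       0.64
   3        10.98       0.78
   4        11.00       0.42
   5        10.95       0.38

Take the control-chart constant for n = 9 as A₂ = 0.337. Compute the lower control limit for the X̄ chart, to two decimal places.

X̄̄ = (10.97 + 11.02 + 10.98 + 11.00 + 10.95) / 5 = 54.9200 / 5 = 10.9840
R̄ = (0.56 + 0.64 + 0.78 + 0.42 + 0.38) / 5 = 2.7800 / 5 = 0.5560
LCL = X̄̄ − A₂·R̄ = 10.9840 − 0.337 × 0.5560 = 10.7966

10.80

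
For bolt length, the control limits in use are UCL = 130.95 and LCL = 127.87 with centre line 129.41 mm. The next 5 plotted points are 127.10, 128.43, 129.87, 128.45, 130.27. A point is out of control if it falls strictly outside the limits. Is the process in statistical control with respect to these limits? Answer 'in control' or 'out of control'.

out of control

Compare each point to [127.87, 130.95]: sample 1 = 127.10 < LCL.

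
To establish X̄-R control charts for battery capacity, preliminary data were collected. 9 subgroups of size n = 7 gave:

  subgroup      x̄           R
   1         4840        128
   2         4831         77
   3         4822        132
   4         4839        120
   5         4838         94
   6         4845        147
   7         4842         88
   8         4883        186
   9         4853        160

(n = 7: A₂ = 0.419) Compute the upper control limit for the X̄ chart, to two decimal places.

4896.37

X̄̄ = (4840 + 4831 + 4822 + 4839 + 4838 + 4845 + 4842 + 4883 + 4853) / 9 = 43593.0000 / 9 = 4843.6667
R̄ = (128 + 77 + 132 + 120 + 94 + 147 + 88 + 186 + 160) / 9 = 1132.0000 / 9 = 125.7778
UCL = X̄̄ + A₂·R̄ = 4843.6667 + 0.419 × 125.7778 = 4896.3676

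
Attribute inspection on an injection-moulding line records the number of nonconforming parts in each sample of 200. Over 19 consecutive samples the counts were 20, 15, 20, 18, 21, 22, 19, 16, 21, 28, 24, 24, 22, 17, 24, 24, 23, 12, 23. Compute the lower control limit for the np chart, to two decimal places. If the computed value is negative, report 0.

7.77

p̄ = Σdᵢ / (k·n) = 393 / (19 × 200) = 0.10342
LCL = np̄ − 3·√(np̄(1−p̄)) = 20.6842 − 3 × 4.3064 = 7.7650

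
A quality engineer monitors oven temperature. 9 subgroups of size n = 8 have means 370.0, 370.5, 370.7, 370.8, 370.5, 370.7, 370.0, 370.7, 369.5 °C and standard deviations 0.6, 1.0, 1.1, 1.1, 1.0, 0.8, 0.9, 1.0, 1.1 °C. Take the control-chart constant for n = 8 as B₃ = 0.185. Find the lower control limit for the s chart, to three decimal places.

0.177

s̄ = (0.6 + 1.0 + 1.1 + 1.1 + 1.0 + 0.8 + 0.9 + 1.0 + 1.1) / 9 = 0.9556
LCL_s = B₃·s̄ = 0.185 × 0.9556 = 0.1768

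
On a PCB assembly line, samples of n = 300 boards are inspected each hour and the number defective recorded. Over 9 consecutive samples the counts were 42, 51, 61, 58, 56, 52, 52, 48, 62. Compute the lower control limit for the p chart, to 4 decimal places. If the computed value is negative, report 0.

p̄ = Σdᵢ / (k·n) = 482 / (9 × 300) = 0.17852
LCL = p̄ − 3·√(p̄(1−p̄)/n) = 0.17852 − 3 × 0.02211 = 0.11219

0.1122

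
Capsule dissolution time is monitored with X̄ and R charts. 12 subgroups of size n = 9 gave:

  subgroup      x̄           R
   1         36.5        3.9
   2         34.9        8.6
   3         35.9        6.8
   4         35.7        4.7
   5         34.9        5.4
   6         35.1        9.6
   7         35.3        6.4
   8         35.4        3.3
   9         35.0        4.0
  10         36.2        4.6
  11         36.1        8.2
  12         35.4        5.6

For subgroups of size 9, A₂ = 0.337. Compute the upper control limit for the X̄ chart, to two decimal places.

37.53

X̄̄ = (36.5 + 34.9 + 35.9 + 35.7 + 34.9 + 35.1 + 35.3 + 35.4 + 35.0 + 36.2 + 36.1 + 35.4) / 12 = 426.4000 / 12 = 35.5333
R̄ = (3.9 + 8.6 + 6.8 + 4.7 + 5.4 + 9.6 + 6.4 + 3.3 + 4.0 + 4.6 + 8.2 + 5.6) / 12 = 71.1000 / 12 = 5.9250
UCL = X̄̄ + A₂·R̄ = 35.5333 + 0.337 × 5.9250 = 37.5301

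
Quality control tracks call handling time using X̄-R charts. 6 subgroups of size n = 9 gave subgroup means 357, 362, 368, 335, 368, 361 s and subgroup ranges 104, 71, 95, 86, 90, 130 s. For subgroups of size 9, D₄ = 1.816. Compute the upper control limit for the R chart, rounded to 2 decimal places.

174.34

R̄ = (104 + 71 + 95 + 86 + 90 + 130) / 6 = 576.0000 / 6 = 96.0000
UCL_R = D₄·R̄ = 1.816 × 96.0000 = 174.3360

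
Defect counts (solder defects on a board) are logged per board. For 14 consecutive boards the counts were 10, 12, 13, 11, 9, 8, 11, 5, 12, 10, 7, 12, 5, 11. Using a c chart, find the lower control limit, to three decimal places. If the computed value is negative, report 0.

0.364

c̄ = (10 + 12 + 13 + 11 + 9 + 8 + 11 + 5 + 12 + 10 + 7 + 12 + 5 + 11) / 14 = 136 / 14 = 9.7143
LCL = c̄ − 3√c̄ = 9.7143 − 3 × 3.1168 = 0.3640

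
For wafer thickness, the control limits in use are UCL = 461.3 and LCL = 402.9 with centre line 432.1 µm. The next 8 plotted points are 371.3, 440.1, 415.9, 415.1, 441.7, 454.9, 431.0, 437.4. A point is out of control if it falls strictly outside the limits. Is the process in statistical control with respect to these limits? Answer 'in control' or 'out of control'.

out of control

Compare each point to [402.9, 461.3]: sample 1 = 371.3 < LCL.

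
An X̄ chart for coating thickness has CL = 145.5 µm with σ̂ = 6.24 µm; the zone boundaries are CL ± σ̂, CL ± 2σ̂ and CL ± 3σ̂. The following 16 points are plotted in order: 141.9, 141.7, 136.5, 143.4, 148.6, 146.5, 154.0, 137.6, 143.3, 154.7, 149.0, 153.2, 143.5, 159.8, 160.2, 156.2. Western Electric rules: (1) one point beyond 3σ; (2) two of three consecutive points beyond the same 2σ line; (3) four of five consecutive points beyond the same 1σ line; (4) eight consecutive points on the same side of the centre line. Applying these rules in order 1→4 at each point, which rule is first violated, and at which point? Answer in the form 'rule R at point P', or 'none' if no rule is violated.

Zone of each point (C = within 1σ̂, B = 1σ̂–2σ̂, A = 2σ̂–3σ̂, * = beyond 3σ̂; sign = side of CL): 1:-C, 2:-C, 3:-B, 4:-C, 5:+C, 6:+C, 7:+B, 8:-B, 9:-C, 10:+B, 11:+C, 12:+B, 13:-C, 14:+A, 15:+A, 16:+B
Rule 2 (two of three consecutive points beyond the same 2σ limit) is satisfied at point 15.

rule 2 at point 15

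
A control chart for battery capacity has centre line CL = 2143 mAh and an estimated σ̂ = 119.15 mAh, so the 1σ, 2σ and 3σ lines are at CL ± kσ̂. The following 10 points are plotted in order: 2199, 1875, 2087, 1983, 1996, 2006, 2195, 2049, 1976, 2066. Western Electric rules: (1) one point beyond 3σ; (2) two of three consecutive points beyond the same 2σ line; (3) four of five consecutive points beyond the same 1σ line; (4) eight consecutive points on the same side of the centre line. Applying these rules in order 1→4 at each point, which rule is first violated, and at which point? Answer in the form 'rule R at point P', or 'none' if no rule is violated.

rule 3 at point 6

Zone of each point (C = within 1σ̂, B = 1σ̂–2σ̂, A = 2σ̂–3σ̂, * = beyond 3σ̂; sign = side of CL): 1:+C, 2:-A, 3:-C, 4:-B, 5:-B, 6:-B, 7:+C, 8:-C, 9:-B, 10:-C
Rule 3 (four of five consecutive points beyond the same 1σ limit) is satisfied at point 6.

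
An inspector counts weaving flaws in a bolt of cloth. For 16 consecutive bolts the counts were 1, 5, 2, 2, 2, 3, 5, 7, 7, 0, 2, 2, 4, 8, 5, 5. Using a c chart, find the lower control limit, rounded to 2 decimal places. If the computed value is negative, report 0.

c̄ = (1 + 5 + 2 + 2 + 2 + 3 + 5 + 7 + 7 + 0 + 2 + 2 + 4 + 8 + 5 + 5) / 16 = 60 / 16 = 3.7500
LCL = c̄ − 3√c̄ = 3.7500 − 3 × 1.9365 = -2.0595 → 0 (cannot be negative)

0.00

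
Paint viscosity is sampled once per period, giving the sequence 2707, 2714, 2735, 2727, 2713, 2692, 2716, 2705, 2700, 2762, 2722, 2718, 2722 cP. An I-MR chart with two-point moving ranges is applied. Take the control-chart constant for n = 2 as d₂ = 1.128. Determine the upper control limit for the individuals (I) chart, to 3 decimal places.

2766.904

X̄ = (2707 + 2714 + 2735 + 2727 + 2713 + 2692 + 2716 + 2705 + 2700 + 2762 + 2722 + 2718 + 2722) / 13 = 2717.9231
Moving ranges: 7, 21, 8, 14, 21, 24, 11, 5, 62, 40, 4, 4; M̄R̄ = 221.0000 / 12 = 18.4167
UCL = X̄ + 3·M̄R̄/d₂ = 2717.9231 + 3 × 18.4167 / 1.128 = 2766.9036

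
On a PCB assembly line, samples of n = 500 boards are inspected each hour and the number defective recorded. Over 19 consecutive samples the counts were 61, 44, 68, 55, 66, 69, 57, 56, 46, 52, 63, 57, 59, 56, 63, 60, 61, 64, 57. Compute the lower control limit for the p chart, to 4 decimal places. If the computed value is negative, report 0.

p̄ = Σdᵢ / (k·n) = 1114 / (19 × 500) = 0.11726
LCL = p̄ − 3·√(p̄(1−p̄)/n) = 0.11726 − 3 × 0.01439 = 0.07410

0.0741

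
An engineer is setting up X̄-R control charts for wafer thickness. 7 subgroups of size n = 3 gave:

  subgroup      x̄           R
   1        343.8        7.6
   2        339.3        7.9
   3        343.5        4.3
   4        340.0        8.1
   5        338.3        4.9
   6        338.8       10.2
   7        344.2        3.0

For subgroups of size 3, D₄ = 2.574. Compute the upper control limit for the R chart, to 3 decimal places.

R̄ = (7.6 + 7.9 + 4.3 + 8.1 + 4.9 + 10.2 + 3.0) / 7 = 46.0000 / 7 = 6.5714
UCL_R = D₄·R̄ = 2.574 × 6.5714 = 16.9149

16.915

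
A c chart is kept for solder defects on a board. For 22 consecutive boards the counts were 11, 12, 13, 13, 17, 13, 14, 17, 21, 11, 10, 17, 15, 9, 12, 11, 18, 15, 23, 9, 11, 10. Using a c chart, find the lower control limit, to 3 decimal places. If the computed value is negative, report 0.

c̄ = (11 + 12 + 13 + 13 + 17 + 13 + 14 + 17 + 21 + 11 + 10 + 17 + 15 + 9 + 12 + 11 + 18 + 15 + 23 + 9 + 11 + 10) / 22 = 302 / 22 = 13.7273
LCL = c̄ − 3√c̄ = 13.7273 − 3 × 3.7050 = 2.6122

2.612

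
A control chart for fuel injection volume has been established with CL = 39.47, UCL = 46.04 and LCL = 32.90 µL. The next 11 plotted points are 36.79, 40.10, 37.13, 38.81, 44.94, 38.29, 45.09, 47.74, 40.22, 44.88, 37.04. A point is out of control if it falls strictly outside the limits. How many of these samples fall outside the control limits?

1

Compare each point to [32.90, 46.04]: sample 8 = 47.74 > UCL.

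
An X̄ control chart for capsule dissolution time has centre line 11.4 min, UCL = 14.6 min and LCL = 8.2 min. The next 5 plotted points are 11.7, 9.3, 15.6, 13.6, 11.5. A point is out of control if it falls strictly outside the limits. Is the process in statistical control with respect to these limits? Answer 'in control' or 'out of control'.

out of control

Compare each point to [8.2, 14.6]: sample 3 = 15.6 > UCL.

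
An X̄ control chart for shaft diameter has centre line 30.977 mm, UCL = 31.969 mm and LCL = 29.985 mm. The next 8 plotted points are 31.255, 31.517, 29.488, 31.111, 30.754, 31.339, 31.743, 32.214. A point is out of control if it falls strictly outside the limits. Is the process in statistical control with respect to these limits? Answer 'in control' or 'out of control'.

Compare each point to [29.985, 31.969]: sample 3 = 29.488 < LCL; sample 8 = 32.214 > UCL.

out of control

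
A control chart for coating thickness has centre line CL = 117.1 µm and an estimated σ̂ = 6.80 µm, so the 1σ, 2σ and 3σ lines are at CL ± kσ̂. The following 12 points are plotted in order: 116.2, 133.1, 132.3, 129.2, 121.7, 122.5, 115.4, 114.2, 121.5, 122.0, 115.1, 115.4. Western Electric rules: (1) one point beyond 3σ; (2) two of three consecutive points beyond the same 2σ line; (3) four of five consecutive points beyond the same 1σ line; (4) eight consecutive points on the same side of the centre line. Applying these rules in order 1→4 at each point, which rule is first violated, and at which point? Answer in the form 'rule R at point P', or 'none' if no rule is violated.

Zone of each point (C = within 1σ̂, B = 1σ̂–2σ̂, A = 2σ̂–3σ̂, * = beyond 3σ̂; sign = side of CL): 1:-C, 2:+A, 3:+A, 4:+B, 5:+C, 6:+C, 7:-C, 8:-C, 9:+C, 10:+C, 11:-C, 12:-C
Rule 2 (two of three consecutive points beyond the same 2σ limit) is satisfied at point 3.

rule 2 at point 3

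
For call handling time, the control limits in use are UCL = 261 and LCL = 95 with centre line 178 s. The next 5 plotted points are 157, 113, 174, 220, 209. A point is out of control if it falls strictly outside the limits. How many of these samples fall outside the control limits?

All 5 points lie within [95, 261].

0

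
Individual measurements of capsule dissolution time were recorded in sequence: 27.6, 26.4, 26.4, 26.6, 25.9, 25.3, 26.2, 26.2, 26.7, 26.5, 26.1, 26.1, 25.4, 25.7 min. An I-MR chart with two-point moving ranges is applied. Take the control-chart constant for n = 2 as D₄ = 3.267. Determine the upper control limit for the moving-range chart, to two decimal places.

1.43

Moving ranges: 1.2, 0.0, 0.2, 0.7, 0.6, 0.9, 0.0, 0.5, 0.2, 0.4, 0.0, 0.7, 0.3; M̄R̄ = 5.7000 / 13 = 0.4385
UCL_MR = D₄·M̄R̄ = 3.267 × 0.4385 = 1.4325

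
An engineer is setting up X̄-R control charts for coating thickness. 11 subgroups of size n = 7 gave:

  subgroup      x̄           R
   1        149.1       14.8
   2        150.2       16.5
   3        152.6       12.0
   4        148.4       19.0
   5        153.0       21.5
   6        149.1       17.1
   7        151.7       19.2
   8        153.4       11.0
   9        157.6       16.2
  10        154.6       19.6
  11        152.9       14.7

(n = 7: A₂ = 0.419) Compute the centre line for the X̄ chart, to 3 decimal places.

X̄̄ = (149.1 + 150.2 + 152.6 + 148.4 + 153.0 + 149.1 + 151.7 + 153.4 + 157.6 + 154.6 + 152.9) / 11 = 1672.6000 / 11 = 152.0545
CL = X̄̄ = 152.0545

152.055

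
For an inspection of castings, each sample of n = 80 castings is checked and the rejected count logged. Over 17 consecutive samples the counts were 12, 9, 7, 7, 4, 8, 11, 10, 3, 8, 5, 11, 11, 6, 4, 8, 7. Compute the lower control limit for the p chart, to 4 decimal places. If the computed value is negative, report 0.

p̄ = Σdᵢ / (k·n) = 131 / (17 × 80) = 0.09632
LCL = p̄ − 3·√(p̄(1−p̄)/n) = 0.09632 − 3 × 0.03299 = -0.00263 → 0 (negative, so LCL = 0)

0.0000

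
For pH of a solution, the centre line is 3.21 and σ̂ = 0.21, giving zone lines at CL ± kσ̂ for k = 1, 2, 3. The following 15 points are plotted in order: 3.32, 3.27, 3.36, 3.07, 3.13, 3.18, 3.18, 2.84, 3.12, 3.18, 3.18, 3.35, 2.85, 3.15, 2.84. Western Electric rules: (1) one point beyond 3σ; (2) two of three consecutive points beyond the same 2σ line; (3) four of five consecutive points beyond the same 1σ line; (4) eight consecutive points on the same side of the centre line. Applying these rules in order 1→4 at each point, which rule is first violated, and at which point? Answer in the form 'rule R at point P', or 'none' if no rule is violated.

rule 4 at point 11

Zone of each point (C = within 1σ̂, B = 1σ̂–2σ̂, A = 2σ̂–3σ̂, * = beyond 3σ̂; sign = side of CL): 1:+C, 2:+C, 3:+C, 4:-C, 5:-C, 6:-C, 7:-C, 8:-B, 9:-C, 10:-C, 11:-C, 12:+C, 13:-B, 14:-C, 15:-B
Rule 4 (eight consecutive points on the same side of the centre line) is satisfied at point 11.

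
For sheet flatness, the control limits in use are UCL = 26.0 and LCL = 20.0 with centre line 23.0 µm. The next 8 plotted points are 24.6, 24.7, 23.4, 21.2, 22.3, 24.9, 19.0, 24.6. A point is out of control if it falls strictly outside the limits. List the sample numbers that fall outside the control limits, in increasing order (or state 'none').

Compare each point to [20.0, 26.0]: sample 7 = 19.0 < LCL.

7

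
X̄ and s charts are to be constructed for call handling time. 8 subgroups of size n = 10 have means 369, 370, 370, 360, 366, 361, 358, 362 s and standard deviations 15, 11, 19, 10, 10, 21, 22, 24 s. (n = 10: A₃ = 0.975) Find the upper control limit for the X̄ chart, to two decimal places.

380.59

X̄̄ = (369 + 370 + 370 + 360 + 366 + 361 + 358 + 362) / 8 = 364.5000
s̄ = (15 + 11 + 19 + 10 + 10 + 21 + 22 + 24) / 8 = 16.5000
UCL = X̄̄ + A₃·s̄ = 364.5000 + 0.975 × 16.5000 = 380.5875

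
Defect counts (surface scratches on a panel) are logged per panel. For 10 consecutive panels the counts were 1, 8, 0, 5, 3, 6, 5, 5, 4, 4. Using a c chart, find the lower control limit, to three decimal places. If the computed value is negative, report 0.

0.000

c̄ = (1 + 8 + 0 + 5 + 3 + 6 + 5 + 5 + 4 + 4) / 10 = 41 / 10 = 4.1000
LCL = c̄ − 3√c̄ = 4.1000 − 3 × 2.0248 = -1.9745 → 0 (cannot be negative)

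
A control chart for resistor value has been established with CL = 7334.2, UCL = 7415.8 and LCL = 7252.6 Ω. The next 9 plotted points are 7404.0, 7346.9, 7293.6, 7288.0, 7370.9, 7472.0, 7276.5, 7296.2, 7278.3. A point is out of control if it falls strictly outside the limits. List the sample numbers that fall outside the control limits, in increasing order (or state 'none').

Compare each point to [7252.6, 7415.8]: sample 6 = 7472.0 > UCL.

6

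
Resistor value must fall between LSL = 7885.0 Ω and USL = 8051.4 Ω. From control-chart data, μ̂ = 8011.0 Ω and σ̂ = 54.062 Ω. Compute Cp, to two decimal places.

0.51

Cp = (USL − LSL) / (6σ̂) = (8051.4 − 7885.0) / (6 × 54.062) = 166.4000 / 324.3720 = 0.5130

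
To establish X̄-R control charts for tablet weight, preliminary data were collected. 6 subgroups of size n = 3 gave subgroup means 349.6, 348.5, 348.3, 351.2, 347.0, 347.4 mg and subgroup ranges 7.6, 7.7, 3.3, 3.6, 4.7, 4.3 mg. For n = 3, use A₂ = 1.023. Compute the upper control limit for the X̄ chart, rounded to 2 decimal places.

X̄̄ = (349.6 + 348.5 + 348.3 + 351.2 + 347.0 + 347.4) / 6 = 2092.0000 / 6 = 348.6667
R̄ = (7.6 + 7.7 + 3.3 + 3.6 + 4.7 + 4.3) / 6 = 31.2000 / 6 = 5.2000
UCL = X̄̄ + A₂·R̄ = 348.6667 + 1.023 × 5.2000 = 353.9863

353.99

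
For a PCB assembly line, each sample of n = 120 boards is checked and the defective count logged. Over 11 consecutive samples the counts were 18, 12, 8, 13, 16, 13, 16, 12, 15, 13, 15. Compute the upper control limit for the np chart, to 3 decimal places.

24.187

p̄ = Σdᵢ / (k·n) = 151 / (11 × 120) = 0.11439
UCL = np̄ + 3·√(np̄(1−p̄)) = 13.7273 + 3 × √(13.7273×0.88561) = 13.7273 + 3 × 3.4867 = 24.1873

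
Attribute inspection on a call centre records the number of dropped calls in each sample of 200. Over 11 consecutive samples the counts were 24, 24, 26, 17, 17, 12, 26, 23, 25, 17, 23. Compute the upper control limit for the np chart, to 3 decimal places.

p̄ = Σdᵢ / (k·n) = 234 / (11 × 200) = 0.10636
UCL = np̄ + 3·√(np̄(1−p̄)) = 21.2727 + 3 × √(21.2727×0.89364) = 21.2727 + 3 × 4.3601 = 34.3529

34.353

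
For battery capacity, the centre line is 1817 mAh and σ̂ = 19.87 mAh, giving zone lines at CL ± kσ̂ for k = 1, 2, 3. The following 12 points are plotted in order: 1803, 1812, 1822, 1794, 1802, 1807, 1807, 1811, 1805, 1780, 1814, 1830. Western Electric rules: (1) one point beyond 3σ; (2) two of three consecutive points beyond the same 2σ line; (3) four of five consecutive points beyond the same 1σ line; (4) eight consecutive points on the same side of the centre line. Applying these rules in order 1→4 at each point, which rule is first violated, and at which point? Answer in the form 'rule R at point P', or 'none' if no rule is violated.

rule 4 at point 11

Zone of each point (C = within 1σ̂, B = 1σ̂–2σ̂, A = 2σ̂–3σ̂, * = beyond 3σ̂; sign = side of CL): 1:-C, 2:-C, 3:+C, 4:-B, 5:-C, 6:-C, 7:-C, 8:-C, 9:-C, 10:-B, 11:-C, 12:+C
Rule 4 (eight consecutive points on the same side of the centre line) is satisfied at point 11.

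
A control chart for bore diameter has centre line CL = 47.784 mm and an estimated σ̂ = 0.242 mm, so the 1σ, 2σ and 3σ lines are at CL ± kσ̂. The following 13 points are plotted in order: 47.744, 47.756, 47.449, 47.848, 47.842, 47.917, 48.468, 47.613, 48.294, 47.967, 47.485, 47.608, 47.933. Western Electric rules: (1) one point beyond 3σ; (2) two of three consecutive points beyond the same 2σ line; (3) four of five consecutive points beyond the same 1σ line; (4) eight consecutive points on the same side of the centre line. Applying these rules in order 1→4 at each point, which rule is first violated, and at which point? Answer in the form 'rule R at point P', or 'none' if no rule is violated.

rule 2 at point 9

Zone of each point (C = within 1σ̂, B = 1σ̂–2σ̂, A = 2σ̂–3σ̂, * = beyond 3σ̂; sign = side of CL): 1:-C, 2:-C, 3:-B, 4:+C, 5:+C, 6:+C, 7:+A, 8:-C, 9:+A, 10:+C, 11:-B, 12:-C, 13:+C
Rule 2 (two of three consecutive points beyond the same 2σ limit) is satisfied at point 9.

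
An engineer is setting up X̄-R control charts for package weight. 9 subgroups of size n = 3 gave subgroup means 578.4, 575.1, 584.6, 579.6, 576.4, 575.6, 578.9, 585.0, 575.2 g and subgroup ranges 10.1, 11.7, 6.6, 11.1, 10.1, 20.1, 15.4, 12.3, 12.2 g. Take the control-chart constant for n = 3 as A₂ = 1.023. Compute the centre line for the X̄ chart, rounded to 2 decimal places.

X̄̄ = (578.4 + 575.1 + 584.6 + 579.6 + 576.4 + 575.6 + 578.9 + 585.0 + 575.2) / 9 = 5208.8000 / 9 = 578.7556
CL = X̄̄ = 578.7556

578.76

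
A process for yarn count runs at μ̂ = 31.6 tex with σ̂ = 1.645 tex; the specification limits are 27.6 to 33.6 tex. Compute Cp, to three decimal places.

Cp = (USL − LSL) / (6σ̂) = (33.6 − 27.6) / (6 × 1.645) = 6.0000 / 9.8700 = 0.6079

0.608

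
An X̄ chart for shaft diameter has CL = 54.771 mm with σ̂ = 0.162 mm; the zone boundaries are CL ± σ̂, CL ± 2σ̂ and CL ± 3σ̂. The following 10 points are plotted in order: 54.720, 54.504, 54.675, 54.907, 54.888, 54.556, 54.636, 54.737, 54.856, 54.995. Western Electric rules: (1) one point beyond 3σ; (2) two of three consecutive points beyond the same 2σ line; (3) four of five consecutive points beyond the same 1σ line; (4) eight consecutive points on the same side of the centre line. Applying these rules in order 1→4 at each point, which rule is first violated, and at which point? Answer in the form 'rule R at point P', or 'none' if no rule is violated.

none

Zone of each point (C = within 1σ̂, B = 1σ̂–2σ̂, A = 2σ̂–3σ̂, * = beyond 3σ̂; sign = side of CL): 1:-C, 2:-B, 3:-C, 4:+C, 5:+C, 6:-B, 7:-C, 8:-C, 9:+C, 10:+B
No rule fires across all 10 points.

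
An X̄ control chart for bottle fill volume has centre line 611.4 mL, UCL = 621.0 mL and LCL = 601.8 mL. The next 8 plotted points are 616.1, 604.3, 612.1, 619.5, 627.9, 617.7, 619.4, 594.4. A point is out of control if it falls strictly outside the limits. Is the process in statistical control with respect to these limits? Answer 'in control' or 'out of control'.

Compare each point to [601.8, 621.0]: sample 5 = 627.9 > UCL; sample 8 = 594.4 < LCL.

out of control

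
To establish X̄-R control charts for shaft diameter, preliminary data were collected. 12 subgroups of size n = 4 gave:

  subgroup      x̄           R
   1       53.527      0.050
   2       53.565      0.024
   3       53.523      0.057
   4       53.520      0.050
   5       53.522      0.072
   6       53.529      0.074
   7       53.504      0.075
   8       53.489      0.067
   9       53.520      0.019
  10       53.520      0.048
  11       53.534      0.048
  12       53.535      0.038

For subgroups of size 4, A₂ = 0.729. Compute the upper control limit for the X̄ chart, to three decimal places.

X̄̄ = (53.527 + 53.565 + 53.523 + 53.520 + 53.522 + 53.529 + 53.504 + 53.489 + 53.520 + 53.520 + 53.534 + 53.535) / 12 = 642.2880 / 12 = 53.5240
R̄ = (0.050 + 0.024 + 0.057 + 0.050 + 0.072 + 0.074 + 0.075 + 0.067 + 0.019 + 0.048 + 0.048 + 0.038) / 12 = 0.6220 / 12 = 0.0518
UCL = X̄̄ + A₂·R̄ = 53.5240 + 0.729 × 0.0518 = 53.5618

53.562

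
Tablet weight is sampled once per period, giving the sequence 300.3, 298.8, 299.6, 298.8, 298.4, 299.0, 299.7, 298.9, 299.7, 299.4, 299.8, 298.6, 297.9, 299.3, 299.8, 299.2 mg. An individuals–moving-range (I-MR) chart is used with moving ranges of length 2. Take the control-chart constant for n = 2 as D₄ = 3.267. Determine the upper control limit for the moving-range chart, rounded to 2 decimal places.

2.50

Moving ranges: 1.5, 0.8, 0.8, 0.4, 0.6, 0.7, 0.8, 0.8, 0.3, 0.4, 1.2, 0.7, 1.4, 0.5, 0.6; M̄R̄ = 11.5000 / 15 = 0.7667
UCL_MR = D₄·M̄R̄ = 3.267 × 0.7667 = 2.5047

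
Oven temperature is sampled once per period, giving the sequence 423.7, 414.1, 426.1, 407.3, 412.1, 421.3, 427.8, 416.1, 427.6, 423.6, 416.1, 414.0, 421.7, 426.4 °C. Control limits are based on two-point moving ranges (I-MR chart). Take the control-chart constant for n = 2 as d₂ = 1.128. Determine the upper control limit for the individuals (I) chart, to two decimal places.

442.37

X̄ = (423.7 + 414.1 + 426.1 + 407.3 + 412.1 + 421.3 + 427.8 + 416.1 + 427.6 + 423.6 + 416.1 + 414.0 + 421.7 + 426.4) / 14 = 419.8500
Moving ranges: 9.6, 12.0, 18.8, 4.8, 9.2, 6.5, 11.7, 11.5, 4.0, 7.5, 2.1, 7.7, 4.7; M̄R̄ = 110.1000 / 13 = 8.4692
UCL = X̄ + 3·M̄R̄/d₂ = 419.8500 + 3 × 8.4692 / 1.128 = 442.3745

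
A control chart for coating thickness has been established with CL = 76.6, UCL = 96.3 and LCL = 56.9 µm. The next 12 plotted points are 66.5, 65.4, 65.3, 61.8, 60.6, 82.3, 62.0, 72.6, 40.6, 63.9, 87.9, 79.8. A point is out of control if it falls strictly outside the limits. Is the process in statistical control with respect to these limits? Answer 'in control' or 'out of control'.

out of control

Compare each point to [56.9, 96.3]: sample 9 = 40.6 < LCL.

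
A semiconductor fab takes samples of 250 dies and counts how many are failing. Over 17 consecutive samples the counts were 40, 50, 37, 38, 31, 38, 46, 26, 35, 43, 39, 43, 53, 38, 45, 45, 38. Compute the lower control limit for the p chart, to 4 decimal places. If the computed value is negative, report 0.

0.0914

p̄ = Σdᵢ / (k·n) = 685 / (17 × 250) = 0.16118
LCL = p̄ − 3·√(p̄(1−p̄)/n) = 0.16118 − 3 × 0.02325 = 0.09141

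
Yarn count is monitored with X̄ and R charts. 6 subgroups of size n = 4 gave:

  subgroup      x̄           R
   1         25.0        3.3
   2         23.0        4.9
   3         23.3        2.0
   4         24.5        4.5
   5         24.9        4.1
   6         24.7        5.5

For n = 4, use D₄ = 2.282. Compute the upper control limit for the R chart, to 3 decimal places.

R̄ = (3.3 + 4.9 + 2.0 + 4.5 + 4.1 + 5.5) / 6 = 24.3000 / 6 = 4.0500
UCL_R = D₄·R̄ = 2.282 × 4.0500 = 9.2421

9.242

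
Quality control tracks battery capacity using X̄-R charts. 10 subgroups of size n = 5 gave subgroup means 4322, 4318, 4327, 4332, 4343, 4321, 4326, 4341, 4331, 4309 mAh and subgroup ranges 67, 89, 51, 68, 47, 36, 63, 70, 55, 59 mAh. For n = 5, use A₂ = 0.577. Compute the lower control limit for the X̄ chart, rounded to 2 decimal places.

4292.09

X̄̄ = (4322 + 4318 + 4327 + 4332 + 4343 + 4321 + 4326 + 4341 + 4331 + 4309) / 10 = 43270.0000 / 10 = 4327.0000
R̄ = (67 + 89 + 51 + 68 + 47 + 36 + 63 + 70 + 55 + 59) / 10 = 605.0000 / 10 = 60.5000
LCL = X̄̄ − A₂·R̄ = 4327.0000 − 0.577 × 60.5000 = 4292.0915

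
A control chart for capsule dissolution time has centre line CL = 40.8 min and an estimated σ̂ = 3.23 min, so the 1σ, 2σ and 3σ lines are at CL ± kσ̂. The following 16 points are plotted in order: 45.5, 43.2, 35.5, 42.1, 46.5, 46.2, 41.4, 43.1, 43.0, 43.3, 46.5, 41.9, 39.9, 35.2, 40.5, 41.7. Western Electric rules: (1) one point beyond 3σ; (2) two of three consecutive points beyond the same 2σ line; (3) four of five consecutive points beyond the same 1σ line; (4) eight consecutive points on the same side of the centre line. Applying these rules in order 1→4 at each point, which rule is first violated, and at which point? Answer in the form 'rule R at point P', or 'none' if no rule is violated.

Zone of each point (C = within 1σ̂, B = 1σ̂–2σ̂, A = 2σ̂–3σ̂, * = beyond 3σ̂; sign = side of CL): 1:+B, 2:+C, 3:-B, 4:+C, 5:+B, 6:+B, 7:+C, 8:+C, 9:+C, 10:+C, 11:+B, 12:+C, 13:-C, 14:-B, 15:-C, 16:+C
Rule 4 (eight consecutive points on the same side of the centre line) is satisfied at point 11.

rule 4 at point 11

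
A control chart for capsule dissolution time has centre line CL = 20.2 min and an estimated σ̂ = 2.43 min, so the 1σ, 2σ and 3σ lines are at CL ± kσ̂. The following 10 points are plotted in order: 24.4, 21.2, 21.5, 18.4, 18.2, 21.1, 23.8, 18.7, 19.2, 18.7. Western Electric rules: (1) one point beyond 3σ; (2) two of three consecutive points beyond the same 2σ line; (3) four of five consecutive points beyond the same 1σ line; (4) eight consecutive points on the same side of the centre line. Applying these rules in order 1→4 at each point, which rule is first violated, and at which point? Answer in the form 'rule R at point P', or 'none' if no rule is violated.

Zone of each point (C = within 1σ̂, B = 1σ̂–2σ̂, A = 2σ̂–3σ̂, * = beyond 3σ̂; sign = side of CL): 1:+B, 2:+C, 3:+C, 4:-C, 5:-C, 6:+C, 7:+B, 8:-C, 9:-C, 10:-C
No rule fires across all 10 points.

none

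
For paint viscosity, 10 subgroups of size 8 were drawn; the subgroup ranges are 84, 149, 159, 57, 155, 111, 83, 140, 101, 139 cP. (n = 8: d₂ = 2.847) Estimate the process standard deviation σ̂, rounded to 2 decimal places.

R̄ = (84 + 149 + 159 + 57 + 155 + 111 + 83 + 140 + 101 + 139) / 10 = 117.8000
σ̂ = R̄ / d₂ = 117.8000 / 2.847 = 41.3769

41.38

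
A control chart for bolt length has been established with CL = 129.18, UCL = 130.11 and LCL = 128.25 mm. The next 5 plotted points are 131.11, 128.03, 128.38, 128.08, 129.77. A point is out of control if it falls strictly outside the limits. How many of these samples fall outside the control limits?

3

Compare each point to [128.25, 130.11]: sample 1 = 131.11 > UCL; sample 2 = 128.03 < LCL; sample 4 = 128.08 < LCL.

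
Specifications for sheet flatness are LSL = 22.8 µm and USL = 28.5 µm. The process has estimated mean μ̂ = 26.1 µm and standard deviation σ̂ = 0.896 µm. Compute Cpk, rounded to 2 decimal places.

0.89

Cpu = (USL − μ̂) / (3σ̂) = (28.5 − 26.1) / (3 × 0.896) = 0.8929; Cpl = (μ̂ − LSL) / (3σ̂) = (26.1 − 22.8) / (3 × 0.896) = 1.2277; Cpk = min(Cpu, Cpl) = 0.8929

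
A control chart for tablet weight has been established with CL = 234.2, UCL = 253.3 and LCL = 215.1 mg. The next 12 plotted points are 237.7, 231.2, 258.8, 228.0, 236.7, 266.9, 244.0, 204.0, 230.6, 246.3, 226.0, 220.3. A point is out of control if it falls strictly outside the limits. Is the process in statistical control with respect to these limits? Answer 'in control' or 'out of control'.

Compare each point to [215.1, 253.3]: sample 3 = 258.8 > UCL; sample 6 = 266.9 > UCL; sample 8 = 204.0 < LCL.

out of control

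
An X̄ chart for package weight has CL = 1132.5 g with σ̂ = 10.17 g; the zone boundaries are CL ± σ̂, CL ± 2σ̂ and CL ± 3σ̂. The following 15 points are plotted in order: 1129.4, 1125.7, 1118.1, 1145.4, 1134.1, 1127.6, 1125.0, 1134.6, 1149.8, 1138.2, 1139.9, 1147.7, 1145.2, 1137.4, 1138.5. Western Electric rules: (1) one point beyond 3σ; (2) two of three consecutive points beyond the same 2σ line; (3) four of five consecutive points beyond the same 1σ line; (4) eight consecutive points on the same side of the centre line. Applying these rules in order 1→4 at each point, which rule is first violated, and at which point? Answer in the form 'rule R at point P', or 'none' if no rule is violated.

rule 4 at point 15

Zone of each point (C = within 1σ̂, B = 1σ̂–2σ̂, A = 2σ̂–3σ̂, * = beyond 3σ̂; sign = side of CL): 1:-C, 2:-C, 3:-B, 4:+B, 5:+C, 6:-C, 7:-C, 8:+C, 9:+B, 10:+C, 11:+C, 12:+B, 13:+B, 14:+C, 15:+C
Rule 4 (eight consecutive points on the same side of the centre line) is satisfied at point 15.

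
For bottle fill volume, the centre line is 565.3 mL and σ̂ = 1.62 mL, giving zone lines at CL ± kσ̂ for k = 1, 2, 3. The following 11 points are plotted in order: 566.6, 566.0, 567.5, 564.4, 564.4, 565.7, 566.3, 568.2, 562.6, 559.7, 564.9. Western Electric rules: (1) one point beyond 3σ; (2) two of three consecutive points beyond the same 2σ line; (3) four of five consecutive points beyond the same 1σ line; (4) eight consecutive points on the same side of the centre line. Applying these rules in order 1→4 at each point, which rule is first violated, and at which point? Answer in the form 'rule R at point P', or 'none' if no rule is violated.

Zone of each point (C = within 1σ̂, B = 1σ̂–2σ̂, A = 2σ̂–3σ̂, * = beyond 3σ̂; sign = side of CL): 1:+C, 2:+C, 3:+B, 4:-C, 5:-C, 6:+C, 7:+C, 8:+B, 9:-B, 10:-*, 11:-C
Rule 1 (one point beyond the 3σ limits) is satisfied at point 10.

rule 1 at point 10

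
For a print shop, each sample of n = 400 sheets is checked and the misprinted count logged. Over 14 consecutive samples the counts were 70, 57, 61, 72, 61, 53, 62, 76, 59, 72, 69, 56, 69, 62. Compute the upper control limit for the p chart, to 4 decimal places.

0.2156

p̄ = Σdᵢ / (k·n) = 899 / (14 × 400) = 0.16054
UCL = p̄ + 3·√(p̄(1−p̄)/n) = 0.16054 + 3 × √(0.16054×0.83946/400) = 0.16054 + 3 × 0.01836 = 0.21560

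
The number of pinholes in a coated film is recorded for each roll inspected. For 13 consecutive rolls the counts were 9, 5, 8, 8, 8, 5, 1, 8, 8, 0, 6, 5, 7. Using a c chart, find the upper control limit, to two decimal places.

c̄ = (9 + 5 + 8 + 8 + 8 + 5 + 1 + 8 + 8 + 0 + 6 + 5 + 7) / 13 = 78 / 13 = 6.0000
UCL = c̄ + 3√c̄ = 6.0000 + 3 × √6.0000 = 6.0000 + 3 × 2.4495 = 13.3485

13.35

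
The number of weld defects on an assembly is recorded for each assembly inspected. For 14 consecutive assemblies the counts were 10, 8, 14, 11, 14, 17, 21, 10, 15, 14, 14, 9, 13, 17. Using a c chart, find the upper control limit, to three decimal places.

24.321

c̄ = (10 + 8 + 14 + 11 + 14 + 17 + 21 + 10 + 15 + 14 + 14 + 9 + 13 + 17) / 14 = 187 / 14 = 13.3571
UCL = c̄ + 3√c̄ = 13.3571 + 3 × √13.3571 = 13.3571 + 3 × 3.6547 = 24.3214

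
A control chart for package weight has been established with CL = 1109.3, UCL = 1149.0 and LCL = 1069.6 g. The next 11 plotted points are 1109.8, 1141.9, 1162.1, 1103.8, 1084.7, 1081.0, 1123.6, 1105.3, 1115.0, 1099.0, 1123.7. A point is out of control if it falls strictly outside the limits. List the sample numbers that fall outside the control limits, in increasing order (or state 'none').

Compare each point to [1069.6, 1149.0]: sample 3 = 1162.1 > UCL.

3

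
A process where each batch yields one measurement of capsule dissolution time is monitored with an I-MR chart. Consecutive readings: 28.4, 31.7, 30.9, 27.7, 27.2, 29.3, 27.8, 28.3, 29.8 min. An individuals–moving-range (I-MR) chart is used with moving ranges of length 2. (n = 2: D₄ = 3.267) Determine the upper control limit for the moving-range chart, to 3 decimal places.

5.472

Moving ranges: 3.3, 0.8, 3.2, 0.5, 2.1, 1.5, 0.5, 1.5; M̄R̄ = 13.4000 / 8 = 1.6750
UCL_MR = D₄·M̄R̄ = 3.267 × 1.6750 = 5.4722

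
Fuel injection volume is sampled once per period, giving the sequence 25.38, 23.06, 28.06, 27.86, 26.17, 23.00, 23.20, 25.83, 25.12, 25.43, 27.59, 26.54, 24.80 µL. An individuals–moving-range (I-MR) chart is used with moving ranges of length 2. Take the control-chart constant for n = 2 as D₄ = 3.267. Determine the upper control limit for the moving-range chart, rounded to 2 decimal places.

5.77

Moving ranges: 2.32, 5.00, 0.20, 1.69, 3.17, 0.20, 2.63, 0.71, 0.31, 2.16, 1.05, 1.74; M̄R̄ = 21.1800 / 12 = 1.7650
UCL_MR = D₄·M̄R̄ = 3.267 × 1.7650 = 5.7663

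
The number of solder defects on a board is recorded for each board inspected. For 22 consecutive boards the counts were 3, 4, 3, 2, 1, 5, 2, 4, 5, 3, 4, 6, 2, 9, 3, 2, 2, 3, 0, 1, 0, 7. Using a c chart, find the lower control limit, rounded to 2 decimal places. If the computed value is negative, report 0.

c̄ = (3 + 4 + 3 + 2 + 1 + 5 + 2 + 4 + 5 + 3 + 4 + 6 + 2 + 9 + 3 + 2 + 2 + 3 + 0 + 1 + 0 + 7) / 22 = 71 / 22 = 3.2273
LCL = c̄ − 3√c̄ = 3.2273 − 3 × 1.7965 = -2.1621 → 0 (cannot be negative)

0.00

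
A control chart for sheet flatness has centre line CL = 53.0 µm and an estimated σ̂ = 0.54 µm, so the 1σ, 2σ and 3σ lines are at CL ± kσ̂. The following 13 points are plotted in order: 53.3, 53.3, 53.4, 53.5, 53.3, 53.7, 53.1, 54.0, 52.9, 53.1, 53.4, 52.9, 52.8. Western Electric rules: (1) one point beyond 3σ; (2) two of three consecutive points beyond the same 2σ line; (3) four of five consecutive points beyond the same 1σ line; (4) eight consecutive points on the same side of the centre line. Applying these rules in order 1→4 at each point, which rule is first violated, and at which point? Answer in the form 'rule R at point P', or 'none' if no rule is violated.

rule 4 at point 8

Zone of each point (C = within 1σ̂, B = 1σ̂–2σ̂, A = 2σ̂–3σ̂, * = beyond 3σ̂; sign = side of CL): 1:+C, 2:+C, 3:+C, 4:+C, 5:+C, 6:+B, 7:+C, 8:+B, 9:-C, 10:+C, 11:+C, 12:-C, 13:-C
Rule 4 (eight consecutive points on the same side of the centre line) is satisfied at point 8.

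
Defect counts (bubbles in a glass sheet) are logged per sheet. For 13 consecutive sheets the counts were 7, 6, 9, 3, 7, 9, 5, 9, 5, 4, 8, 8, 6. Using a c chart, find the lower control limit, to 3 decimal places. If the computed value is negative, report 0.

c̄ = (7 + 6 + 9 + 3 + 7 + 9 + 5 + 9 + 5 + 4 + 8 + 8 + 6) / 13 = 86 / 13 = 6.6154
LCL = c̄ − 3√c̄ = 6.6154 − 3 × 2.5720 = -1.1007 → 0 (cannot be negative)

0.000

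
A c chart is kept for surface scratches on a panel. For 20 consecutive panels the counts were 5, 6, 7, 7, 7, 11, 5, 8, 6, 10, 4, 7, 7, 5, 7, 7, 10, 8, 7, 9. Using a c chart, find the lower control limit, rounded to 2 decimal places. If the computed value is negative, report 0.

c̄ = (5 + 6 + 7 + 7 + 7 + 11 + 5 + 8 + 6 + 10 + 4 + 7 + 7 + 5 + 7 + 7 + 10 + 8 + 7 + 9) / 20 = 143 / 20 = 7.1500
LCL = c̄ − 3√c̄ = 7.1500 − 3 × 2.6739 = -0.8718 → 0 (cannot be negative)

0.00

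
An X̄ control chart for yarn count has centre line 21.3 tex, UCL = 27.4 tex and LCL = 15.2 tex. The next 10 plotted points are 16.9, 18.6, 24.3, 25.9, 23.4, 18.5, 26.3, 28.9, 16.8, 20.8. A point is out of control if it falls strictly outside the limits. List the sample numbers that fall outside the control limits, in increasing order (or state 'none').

8

Compare each point to [15.2, 27.4]: sample 8 = 28.9 > UCL.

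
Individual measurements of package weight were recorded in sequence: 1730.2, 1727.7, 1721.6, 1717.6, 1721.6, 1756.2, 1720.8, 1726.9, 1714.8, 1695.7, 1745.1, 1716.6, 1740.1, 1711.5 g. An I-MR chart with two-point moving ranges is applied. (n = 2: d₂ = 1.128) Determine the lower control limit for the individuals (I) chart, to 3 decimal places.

1672.799

X̄ = (1730.2 + 1727.7 + 1721.6 + 1717.6 + 1721.6 + 1756.2 + 1720.8 + 1726.9 + 1714.8 + 1695.7 + 1745.1 + 1716.6 + 1740.1 + 1711.5) / 14 = 1724.7429
Moving ranges: 2.5, 6.1, 4.0, 4.0, 34.6, 35.4, 6.1, 12.1, 19.1, 49.4, 28.5, 23.5, 28.6; M̄R̄ = 253.9000 / 13 = 19.5308
LCL = X̄ − 3·M̄R̄/d₂ = 1724.7429 − 3 × 19.5308 / 1.128 = 1672.7993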